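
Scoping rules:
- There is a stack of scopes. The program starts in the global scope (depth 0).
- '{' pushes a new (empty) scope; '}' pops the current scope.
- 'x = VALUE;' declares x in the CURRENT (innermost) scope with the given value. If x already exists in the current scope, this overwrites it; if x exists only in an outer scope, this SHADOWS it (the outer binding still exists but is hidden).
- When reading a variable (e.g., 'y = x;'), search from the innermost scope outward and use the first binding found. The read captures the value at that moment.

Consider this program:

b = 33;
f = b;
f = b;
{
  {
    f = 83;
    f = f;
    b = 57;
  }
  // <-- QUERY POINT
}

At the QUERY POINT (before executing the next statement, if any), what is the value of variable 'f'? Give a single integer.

Step 1: declare b=33 at depth 0
Step 2: declare f=(read b)=33 at depth 0
Step 3: declare f=(read b)=33 at depth 0
Step 4: enter scope (depth=1)
Step 5: enter scope (depth=2)
Step 6: declare f=83 at depth 2
Step 7: declare f=(read f)=83 at depth 2
Step 8: declare b=57 at depth 2
Step 9: exit scope (depth=1)
Visible at query point: b=33 f=33

Answer: 33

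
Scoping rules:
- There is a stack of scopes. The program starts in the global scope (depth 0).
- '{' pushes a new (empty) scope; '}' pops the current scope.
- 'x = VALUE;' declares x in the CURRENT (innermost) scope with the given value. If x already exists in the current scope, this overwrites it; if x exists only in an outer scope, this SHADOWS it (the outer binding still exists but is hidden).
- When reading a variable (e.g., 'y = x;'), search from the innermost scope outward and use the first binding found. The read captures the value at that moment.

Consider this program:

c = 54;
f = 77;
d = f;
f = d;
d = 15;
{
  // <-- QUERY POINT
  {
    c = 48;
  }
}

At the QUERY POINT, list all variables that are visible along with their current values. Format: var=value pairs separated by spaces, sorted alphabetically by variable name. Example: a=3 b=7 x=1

Step 1: declare c=54 at depth 0
Step 2: declare f=77 at depth 0
Step 3: declare d=(read f)=77 at depth 0
Step 4: declare f=(read d)=77 at depth 0
Step 5: declare d=15 at depth 0
Step 6: enter scope (depth=1)
Visible at query point: c=54 d=15 f=77

Answer: c=54 d=15 f=77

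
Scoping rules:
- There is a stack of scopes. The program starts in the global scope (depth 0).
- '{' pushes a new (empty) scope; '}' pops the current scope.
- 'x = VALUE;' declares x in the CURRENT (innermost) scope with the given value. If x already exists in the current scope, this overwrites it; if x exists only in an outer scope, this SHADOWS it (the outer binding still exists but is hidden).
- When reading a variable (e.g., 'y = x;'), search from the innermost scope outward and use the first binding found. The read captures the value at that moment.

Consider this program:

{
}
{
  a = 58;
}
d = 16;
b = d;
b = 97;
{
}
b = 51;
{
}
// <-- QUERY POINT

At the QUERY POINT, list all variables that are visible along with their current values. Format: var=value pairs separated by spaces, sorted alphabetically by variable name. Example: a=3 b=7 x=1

Answer: b=51 d=16

Derivation:
Step 1: enter scope (depth=1)
Step 2: exit scope (depth=0)
Step 3: enter scope (depth=1)
Step 4: declare a=58 at depth 1
Step 5: exit scope (depth=0)
Step 6: declare d=16 at depth 0
Step 7: declare b=(read d)=16 at depth 0
Step 8: declare b=97 at depth 0
Step 9: enter scope (depth=1)
Step 10: exit scope (depth=0)
Step 11: declare b=51 at depth 0
Step 12: enter scope (depth=1)
Step 13: exit scope (depth=0)
Visible at query point: b=51 d=16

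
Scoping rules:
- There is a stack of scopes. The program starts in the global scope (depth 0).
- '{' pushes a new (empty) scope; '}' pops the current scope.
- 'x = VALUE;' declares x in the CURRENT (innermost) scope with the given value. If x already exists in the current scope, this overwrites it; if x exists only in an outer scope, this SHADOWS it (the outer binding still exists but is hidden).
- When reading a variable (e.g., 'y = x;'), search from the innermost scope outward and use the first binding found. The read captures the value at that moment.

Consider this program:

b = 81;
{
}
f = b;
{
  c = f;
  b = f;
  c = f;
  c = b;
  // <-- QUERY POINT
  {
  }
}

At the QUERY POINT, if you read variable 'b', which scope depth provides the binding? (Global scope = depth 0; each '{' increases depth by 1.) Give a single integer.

Step 1: declare b=81 at depth 0
Step 2: enter scope (depth=1)
Step 3: exit scope (depth=0)
Step 4: declare f=(read b)=81 at depth 0
Step 5: enter scope (depth=1)
Step 6: declare c=(read f)=81 at depth 1
Step 7: declare b=(read f)=81 at depth 1
Step 8: declare c=(read f)=81 at depth 1
Step 9: declare c=(read b)=81 at depth 1
Visible at query point: b=81 c=81 f=81

Answer: 1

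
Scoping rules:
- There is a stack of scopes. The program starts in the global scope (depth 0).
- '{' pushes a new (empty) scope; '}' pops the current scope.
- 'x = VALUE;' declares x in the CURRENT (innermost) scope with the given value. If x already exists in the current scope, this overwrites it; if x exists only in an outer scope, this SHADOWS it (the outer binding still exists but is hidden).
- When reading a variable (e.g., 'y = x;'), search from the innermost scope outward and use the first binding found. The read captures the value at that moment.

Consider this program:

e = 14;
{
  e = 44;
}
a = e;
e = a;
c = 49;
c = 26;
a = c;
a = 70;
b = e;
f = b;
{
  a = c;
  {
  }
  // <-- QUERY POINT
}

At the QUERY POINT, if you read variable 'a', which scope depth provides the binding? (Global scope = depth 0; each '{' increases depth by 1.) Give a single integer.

Answer: 1

Derivation:
Step 1: declare e=14 at depth 0
Step 2: enter scope (depth=1)
Step 3: declare e=44 at depth 1
Step 4: exit scope (depth=0)
Step 5: declare a=(read e)=14 at depth 0
Step 6: declare e=(read a)=14 at depth 0
Step 7: declare c=49 at depth 0
Step 8: declare c=26 at depth 0
Step 9: declare a=(read c)=26 at depth 0
Step 10: declare a=70 at depth 0
Step 11: declare b=(read e)=14 at depth 0
Step 12: declare f=(read b)=14 at depth 0
Step 13: enter scope (depth=1)
Step 14: declare a=(read c)=26 at depth 1
Step 15: enter scope (depth=2)
Step 16: exit scope (depth=1)
Visible at query point: a=26 b=14 c=26 e=14 f=14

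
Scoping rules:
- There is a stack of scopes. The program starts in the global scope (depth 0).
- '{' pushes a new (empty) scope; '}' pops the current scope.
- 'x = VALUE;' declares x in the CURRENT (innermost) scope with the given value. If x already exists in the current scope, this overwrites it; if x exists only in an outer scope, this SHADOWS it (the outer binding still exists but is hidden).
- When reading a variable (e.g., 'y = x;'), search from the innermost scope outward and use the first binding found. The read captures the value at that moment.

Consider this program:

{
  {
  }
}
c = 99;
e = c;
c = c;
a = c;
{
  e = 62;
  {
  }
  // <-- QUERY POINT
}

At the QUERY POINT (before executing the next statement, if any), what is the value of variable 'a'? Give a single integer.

Answer: 99

Derivation:
Step 1: enter scope (depth=1)
Step 2: enter scope (depth=2)
Step 3: exit scope (depth=1)
Step 4: exit scope (depth=0)
Step 5: declare c=99 at depth 0
Step 6: declare e=(read c)=99 at depth 0
Step 7: declare c=(read c)=99 at depth 0
Step 8: declare a=(read c)=99 at depth 0
Step 9: enter scope (depth=1)
Step 10: declare e=62 at depth 1
Step 11: enter scope (depth=2)
Step 12: exit scope (depth=1)
Visible at query point: a=99 c=99 e=62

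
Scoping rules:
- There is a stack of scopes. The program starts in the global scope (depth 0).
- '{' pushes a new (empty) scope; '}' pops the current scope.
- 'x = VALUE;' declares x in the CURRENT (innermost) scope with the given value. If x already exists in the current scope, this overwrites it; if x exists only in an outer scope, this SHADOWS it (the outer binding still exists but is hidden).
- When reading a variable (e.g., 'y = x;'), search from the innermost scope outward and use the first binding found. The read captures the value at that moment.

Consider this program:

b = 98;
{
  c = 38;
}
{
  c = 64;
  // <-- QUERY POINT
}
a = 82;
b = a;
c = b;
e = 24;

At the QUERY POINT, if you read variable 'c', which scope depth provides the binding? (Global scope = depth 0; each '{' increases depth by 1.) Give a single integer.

Step 1: declare b=98 at depth 0
Step 2: enter scope (depth=1)
Step 3: declare c=38 at depth 1
Step 4: exit scope (depth=0)
Step 5: enter scope (depth=1)
Step 6: declare c=64 at depth 1
Visible at query point: b=98 c=64

Answer: 1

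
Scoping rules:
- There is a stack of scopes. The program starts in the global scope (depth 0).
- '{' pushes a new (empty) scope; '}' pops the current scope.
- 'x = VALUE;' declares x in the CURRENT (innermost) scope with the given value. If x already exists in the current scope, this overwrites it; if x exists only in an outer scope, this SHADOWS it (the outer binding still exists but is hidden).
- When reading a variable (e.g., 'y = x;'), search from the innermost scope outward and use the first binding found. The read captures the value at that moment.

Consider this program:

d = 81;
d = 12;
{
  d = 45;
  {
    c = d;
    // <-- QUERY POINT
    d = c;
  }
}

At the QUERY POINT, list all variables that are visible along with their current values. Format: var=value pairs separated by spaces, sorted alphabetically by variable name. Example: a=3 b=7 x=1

Answer: c=45 d=45

Derivation:
Step 1: declare d=81 at depth 0
Step 2: declare d=12 at depth 0
Step 3: enter scope (depth=1)
Step 4: declare d=45 at depth 1
Step 5: enter scope (depth=2)
Step 6: declare c=(read d)=45 at depth 2
Visible at query point: c=45 d=45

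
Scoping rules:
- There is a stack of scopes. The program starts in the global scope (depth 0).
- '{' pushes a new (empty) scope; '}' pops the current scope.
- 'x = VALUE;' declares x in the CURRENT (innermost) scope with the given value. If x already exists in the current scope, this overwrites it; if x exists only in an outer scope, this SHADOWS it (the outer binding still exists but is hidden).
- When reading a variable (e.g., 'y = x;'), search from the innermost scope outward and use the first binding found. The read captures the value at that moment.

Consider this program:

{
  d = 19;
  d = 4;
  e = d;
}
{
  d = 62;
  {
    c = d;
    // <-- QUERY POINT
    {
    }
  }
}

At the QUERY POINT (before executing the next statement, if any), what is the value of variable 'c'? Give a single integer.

Answer: 62

Derivation:
Step 1: enter scope (depth=1)
Step 2: declare d=19 at depth 1
Step 3: declare d=4 at depth 1
Step 4: declare e=(read d)=4 at depth 1
Step 5: exit scope (depth=0)
Step 6: enter scope (depth=1)
Step 7: declare d=62 at depth 1
Step 8: enter scope (depth=2)
Step 9: declare c=(read d)=62 at depth 2
Visible at query point: c=62 d=62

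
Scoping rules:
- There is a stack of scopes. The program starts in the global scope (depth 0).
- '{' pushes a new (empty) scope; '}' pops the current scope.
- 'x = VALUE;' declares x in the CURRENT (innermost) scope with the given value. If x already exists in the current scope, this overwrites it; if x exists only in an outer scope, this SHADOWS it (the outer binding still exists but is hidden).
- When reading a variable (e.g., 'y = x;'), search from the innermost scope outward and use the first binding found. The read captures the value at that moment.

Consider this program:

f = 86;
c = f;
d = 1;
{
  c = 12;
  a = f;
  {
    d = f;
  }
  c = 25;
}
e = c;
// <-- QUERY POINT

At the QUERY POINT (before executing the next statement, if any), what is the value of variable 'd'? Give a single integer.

Answer: 1

Derivation:
Step 1: declare f=86 at depth 0
Step 2: declare c=(read f)=86 at depth 0
Step 3: declare d=1 at depth 0
Step 4: enter scope (depth=1)
Step 5: declare c=12 at depth 1
Step 6: declare a=(read f)=86 at depth 1
Step 7: enter scope (depth=2)
Step 8: declare d=(read f)=86 at depth 2
Step 9: exit scope (depth=1)
Step 10: declare c=25 at depth 1
Step 11: exit scope (depth=0)
Step 12: declare e=(read c)=86 at depth 0
Visible at query point: c=86 d=1 e=86 f=86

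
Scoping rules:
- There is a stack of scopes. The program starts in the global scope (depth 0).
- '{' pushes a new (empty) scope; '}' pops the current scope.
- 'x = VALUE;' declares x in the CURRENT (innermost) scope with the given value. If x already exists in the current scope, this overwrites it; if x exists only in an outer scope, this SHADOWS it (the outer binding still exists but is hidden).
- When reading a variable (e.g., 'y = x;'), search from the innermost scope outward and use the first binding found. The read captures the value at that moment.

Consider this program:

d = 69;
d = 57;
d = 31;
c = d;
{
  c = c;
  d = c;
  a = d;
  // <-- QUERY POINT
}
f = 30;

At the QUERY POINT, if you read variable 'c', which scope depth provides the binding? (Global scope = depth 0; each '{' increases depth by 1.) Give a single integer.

Answer: 1

Derivation:
Step 1: declare d=69 at depth 0
Step 2: declare d=57 at depth 0
Step 3: declare d=31 at depth 0
Step 4: declare c=(read d)=31 at depth 0
Step 5: enter scope (depth=1)
Step 6: declare c=(read c)=31 at depth 1
Step 7: declare d=(read c)=31 at depth 1
Step 8: declare a=(read d)=31 at depth 1
Visible at query point: a=31 c=31 d=31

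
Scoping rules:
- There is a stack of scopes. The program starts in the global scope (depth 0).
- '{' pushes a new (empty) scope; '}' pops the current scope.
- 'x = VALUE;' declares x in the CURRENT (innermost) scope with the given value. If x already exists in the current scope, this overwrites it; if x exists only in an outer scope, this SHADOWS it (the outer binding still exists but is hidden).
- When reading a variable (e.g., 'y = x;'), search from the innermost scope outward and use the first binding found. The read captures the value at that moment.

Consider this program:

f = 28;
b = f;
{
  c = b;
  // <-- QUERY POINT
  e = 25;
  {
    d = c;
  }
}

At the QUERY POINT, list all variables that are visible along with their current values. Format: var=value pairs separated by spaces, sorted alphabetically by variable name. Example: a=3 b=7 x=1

Step 1: declare f=28 at depth 0
Step 2: declare b=(read f)=28 at depth 0
Step 3: enter scope (depth=1)
Step 4: declare c=(read b)=28 at depth 1
Visible at query point: b=28 c=28 f=28

Answer: b=28 c=28 f=28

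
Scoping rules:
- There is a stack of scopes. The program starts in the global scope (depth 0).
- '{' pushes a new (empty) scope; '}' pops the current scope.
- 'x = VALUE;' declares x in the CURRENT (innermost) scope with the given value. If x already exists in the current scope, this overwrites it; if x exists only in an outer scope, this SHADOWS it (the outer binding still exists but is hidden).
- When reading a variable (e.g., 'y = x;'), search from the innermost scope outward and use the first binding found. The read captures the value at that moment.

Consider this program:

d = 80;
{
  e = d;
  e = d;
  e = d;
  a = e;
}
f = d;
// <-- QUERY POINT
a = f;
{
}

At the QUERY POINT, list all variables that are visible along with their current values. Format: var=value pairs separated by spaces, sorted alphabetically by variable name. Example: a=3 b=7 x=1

Answer: d=80 f=80

Derivation:
Step 1: declare d=80 at depth 0
Step 2: enter scope (depth=1)
Step 3: declare e=(read d)=80 at depth 1
Step 4: declare e=(read d)=80 at depth 1
Step 5: declare e=(read d)=80 at depth 1
Step 6: declare a=(read e)=80 at depth 1
Step 7: exit scope (depth=0)
Step 8: declare f=(read d)=80 at depth 0
Visible at query point: d=80 f=80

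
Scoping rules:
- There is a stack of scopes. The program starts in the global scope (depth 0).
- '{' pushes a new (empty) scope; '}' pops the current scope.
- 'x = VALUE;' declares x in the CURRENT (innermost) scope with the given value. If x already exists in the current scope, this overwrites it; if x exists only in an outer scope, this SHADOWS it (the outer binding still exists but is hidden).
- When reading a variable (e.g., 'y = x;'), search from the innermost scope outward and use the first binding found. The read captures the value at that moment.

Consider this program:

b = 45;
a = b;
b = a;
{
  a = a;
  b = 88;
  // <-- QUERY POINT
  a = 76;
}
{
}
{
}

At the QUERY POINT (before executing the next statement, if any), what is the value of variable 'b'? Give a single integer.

Step 1: declare b=45 at depth 0
Step 2: declare a=(read b)=45 at depth 0
Step 3: declare b=(read a)=45 at depth 0
Step 4: enter scope (depth=1)
Step 5: declare a=(read a)=45 at depth 1
Step 6: declare b=88 at depth 1
Visible at query point: a=45 b=88

Answer: 88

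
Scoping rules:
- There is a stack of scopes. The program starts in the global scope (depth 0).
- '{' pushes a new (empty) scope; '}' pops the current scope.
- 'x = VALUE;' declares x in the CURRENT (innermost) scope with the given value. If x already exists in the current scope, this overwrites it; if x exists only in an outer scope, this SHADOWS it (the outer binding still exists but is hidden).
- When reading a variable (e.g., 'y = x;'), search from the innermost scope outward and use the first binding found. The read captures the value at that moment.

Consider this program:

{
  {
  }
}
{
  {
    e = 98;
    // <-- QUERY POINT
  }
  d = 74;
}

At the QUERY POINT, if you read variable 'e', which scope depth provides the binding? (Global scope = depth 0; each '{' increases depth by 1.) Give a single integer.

Answer: 2

Derivation:
Step 1: enter scope (depth=1)
Step 2: enter scope (depth=2)
Step 3: exit scope (depth=1)
Step 4: exit scope (depth=0)
Step 5: enter scope (depth=1)
Step 6: enter scope (depth=2)
Step 7: declare e=98 at depth 2
Visible at query point: e=98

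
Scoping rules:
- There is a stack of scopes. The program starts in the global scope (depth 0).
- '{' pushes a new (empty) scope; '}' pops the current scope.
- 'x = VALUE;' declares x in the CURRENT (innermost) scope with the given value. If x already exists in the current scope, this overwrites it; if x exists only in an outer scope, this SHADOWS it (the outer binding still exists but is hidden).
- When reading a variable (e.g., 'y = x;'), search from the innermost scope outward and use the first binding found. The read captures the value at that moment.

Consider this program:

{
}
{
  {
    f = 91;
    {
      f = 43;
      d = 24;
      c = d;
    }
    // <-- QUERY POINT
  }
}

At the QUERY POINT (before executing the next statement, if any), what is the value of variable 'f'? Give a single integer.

Answer: 91

Derivation:
Step 1: enter scope (depth=1)
Step 2: exit scope (depth=0)
Step 3: enter scope (depth=1)
Step 4: enter scope (depth=2)
Step 5: declare f=91 at depth 2
Step 6: enter scope (depth=3)
Step 7: declare f=43 at depth 3
Step 8: declare d=24 at depth 3
Step 9: declare c=(read d)=24 at depth 3
Step 10: exit scope (depth=2)
Visible at query point: f=91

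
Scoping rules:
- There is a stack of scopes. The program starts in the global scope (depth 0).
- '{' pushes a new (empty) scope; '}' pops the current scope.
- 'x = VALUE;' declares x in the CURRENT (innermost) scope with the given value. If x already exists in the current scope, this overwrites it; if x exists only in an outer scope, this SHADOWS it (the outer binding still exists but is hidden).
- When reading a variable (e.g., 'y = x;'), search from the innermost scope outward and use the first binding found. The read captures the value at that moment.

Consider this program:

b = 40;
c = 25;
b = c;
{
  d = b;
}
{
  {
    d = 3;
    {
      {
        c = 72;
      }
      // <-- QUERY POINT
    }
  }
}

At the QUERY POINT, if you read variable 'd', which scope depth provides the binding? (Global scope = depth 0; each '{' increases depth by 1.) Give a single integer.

Step 1: declare b=40 at depth 0
Step 2: declare c=25 at depth 0
Step 3: declare b=(read c)=25 at depth 0
Step 4: enter scope (depth=1)
Step 5: declare d=(read b)=25 at depth 1
Step 6: exit scope (depth=0)
Step 7: enter scope (depth=1)
Step 8: enter scope (depth=2)
Step 9: declare d=3 at depth 2
Step 10: enter scope (depth=3)
Step 11: enter scope (depth=4)
Step 12: declare c=72 at depth 4
Step 13: exit scope (depth=3)
Visible at query point: b=25 c=25 d=3

Answer: 2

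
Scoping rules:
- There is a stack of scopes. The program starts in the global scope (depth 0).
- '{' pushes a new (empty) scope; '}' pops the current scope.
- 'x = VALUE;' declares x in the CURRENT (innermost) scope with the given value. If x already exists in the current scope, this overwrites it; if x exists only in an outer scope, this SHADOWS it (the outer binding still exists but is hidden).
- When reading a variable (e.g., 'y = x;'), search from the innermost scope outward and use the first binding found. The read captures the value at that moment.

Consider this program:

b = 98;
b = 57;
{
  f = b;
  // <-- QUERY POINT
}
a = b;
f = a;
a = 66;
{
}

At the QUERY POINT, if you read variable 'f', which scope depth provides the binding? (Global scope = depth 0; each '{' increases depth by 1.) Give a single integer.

Answer: 1

Derivation:
Step 1: declare b=98 at depth 0
Step 2: declare b=57 at depth 0
Step 3: enter scope (depth=1)
Step 4: declare f=(read b)=57 at depth 1
Visible at query point: b=57 f=57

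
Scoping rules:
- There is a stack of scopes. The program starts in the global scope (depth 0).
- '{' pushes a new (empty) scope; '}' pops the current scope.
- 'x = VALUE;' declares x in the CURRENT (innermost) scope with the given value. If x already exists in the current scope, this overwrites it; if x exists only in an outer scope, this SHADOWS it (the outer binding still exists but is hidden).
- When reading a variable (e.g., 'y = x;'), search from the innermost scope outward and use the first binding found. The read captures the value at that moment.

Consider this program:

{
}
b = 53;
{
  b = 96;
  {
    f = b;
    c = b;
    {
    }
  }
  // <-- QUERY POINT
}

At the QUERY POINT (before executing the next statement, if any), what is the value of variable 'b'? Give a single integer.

Answer: 96

Derivation:
Step 1: enter scope (depth=1)
Step 2: exit scope (depth=0)
Step 3: declare b=53 at depth 0
Step 4: enter scope (depth=1)
Step 5: declare b=96 at depth 1
Step 6: enter scope (depth=2)
Step 7: declare f=(read b)=96 at depth 2
Step 8: declare c=(read b)=96 at depth 2
Step 9: enter scope (depth=3)
Step 10: exit scope (depth=2)
Step 11: exit scope (depth=1)
Visible at query point: b=96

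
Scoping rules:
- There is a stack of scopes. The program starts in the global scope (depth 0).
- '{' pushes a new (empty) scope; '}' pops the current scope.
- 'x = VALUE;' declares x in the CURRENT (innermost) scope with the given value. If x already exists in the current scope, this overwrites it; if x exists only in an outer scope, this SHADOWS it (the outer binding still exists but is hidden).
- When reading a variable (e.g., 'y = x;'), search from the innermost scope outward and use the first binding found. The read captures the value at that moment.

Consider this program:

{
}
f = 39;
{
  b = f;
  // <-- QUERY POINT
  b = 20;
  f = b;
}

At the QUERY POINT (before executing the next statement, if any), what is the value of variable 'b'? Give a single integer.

Answer: 39

Derivation:
Step 1: enter scope (depth=1)
Step 2: exit scope (depth=0)
Step 3: declare f=39 at depth 0
Step 4: enter scope (depth=1)
Step 5: declare b=(read f)=39 at depth 1
Visible at query point: b=39 f=39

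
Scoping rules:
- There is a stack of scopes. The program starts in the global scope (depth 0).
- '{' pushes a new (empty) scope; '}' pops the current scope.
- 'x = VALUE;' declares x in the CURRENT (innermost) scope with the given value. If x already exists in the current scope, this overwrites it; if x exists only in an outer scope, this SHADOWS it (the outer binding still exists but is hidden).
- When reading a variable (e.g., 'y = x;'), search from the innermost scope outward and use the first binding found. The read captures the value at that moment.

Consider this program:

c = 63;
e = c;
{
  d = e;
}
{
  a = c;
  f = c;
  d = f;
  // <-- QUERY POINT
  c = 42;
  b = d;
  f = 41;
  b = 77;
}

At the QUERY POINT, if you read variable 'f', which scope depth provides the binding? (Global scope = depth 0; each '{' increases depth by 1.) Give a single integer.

Step 1: declare c=63 at depth 0
Step 2: declare e=(read c)=63 at depth 0
Step 3: enter scope (depth=1)
Step 4: declare d=(read e)=63 at depth 1
Step 5: exit scope (depth=0)
Step 6: enter scope (depth=1)
Step 7: declare a=(read c)=63 at depth 1
Step 8: declare f=(read c)=63 at depth 1
Step 9: declare d=(read f)=63 at depth 1
Visible at query point: a=63 c=63 d=63 e=63 f=63

Answer: 1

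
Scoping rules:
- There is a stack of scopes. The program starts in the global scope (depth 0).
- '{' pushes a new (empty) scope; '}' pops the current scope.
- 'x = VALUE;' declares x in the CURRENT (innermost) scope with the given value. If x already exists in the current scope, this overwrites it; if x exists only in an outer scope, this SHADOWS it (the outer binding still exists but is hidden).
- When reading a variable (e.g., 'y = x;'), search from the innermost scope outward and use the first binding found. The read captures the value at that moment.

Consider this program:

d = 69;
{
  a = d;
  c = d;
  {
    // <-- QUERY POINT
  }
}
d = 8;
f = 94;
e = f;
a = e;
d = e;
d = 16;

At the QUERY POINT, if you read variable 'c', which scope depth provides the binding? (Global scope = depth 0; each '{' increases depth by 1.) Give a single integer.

Answer: 1

Derivation:
Step 1: declare d=69 at depth 0
Step 2: enter scope (depth=1)
Step 3: declare a=(read d)=69 at depth 1
Step 4: declare c=(read d)=69 at depth 1
Step 5: enter scope (depth=2)
Visible at query point: a=69 c=69 d=69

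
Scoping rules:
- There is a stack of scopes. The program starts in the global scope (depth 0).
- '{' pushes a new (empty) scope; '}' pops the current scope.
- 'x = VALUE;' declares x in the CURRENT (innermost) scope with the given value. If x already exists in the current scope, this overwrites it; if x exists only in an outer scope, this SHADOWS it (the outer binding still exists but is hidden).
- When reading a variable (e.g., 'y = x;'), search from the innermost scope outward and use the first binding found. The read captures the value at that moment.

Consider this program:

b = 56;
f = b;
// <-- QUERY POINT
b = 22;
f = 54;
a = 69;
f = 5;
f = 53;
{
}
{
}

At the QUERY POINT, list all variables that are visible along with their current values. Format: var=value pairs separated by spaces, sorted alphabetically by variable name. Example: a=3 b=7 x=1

Step 1: declare b=56 at depth 0
Step 2: declare f=(read b)=56 at depth 0
Visible at query point: b=56 f=56

Answer: b=56 f=56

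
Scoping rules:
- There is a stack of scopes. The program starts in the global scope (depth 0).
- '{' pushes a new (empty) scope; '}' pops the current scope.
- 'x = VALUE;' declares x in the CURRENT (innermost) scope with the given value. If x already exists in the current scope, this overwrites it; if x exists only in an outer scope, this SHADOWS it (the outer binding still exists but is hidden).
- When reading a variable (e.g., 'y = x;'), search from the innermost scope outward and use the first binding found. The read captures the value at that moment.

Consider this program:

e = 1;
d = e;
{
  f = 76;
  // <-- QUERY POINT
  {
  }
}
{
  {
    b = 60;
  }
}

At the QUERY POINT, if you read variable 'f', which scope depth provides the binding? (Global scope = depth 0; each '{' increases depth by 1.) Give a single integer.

Answer: 1

Derivation:
Step 1: declare e=1 at depth 0
Step 2: declare d=(read e)=1 at depth 0
Step 3: enter scope (depth=1)
Step 4: declare f=76 at depth 1
Visible at query point: d=1 e=1 f=76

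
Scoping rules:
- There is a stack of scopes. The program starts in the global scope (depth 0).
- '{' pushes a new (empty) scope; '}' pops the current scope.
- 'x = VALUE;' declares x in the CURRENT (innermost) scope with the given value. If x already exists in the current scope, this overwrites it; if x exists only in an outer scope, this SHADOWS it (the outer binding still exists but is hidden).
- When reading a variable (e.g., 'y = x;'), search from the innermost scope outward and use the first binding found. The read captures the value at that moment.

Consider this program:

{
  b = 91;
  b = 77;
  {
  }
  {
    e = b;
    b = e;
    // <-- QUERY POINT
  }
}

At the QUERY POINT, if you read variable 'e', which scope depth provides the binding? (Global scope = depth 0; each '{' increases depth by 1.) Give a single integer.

Answer: 2

Derivation:
Step 1: enter scope (depth=1)
Step 2: declare b=91 at depth 1
Step 3: declare b=77 at depth 1
Step 4: enter scope (depth=2)
Step 5: exit scope (depth=1)
Step 6: enter scope (depth=2)
Step 7: declare e=(read b)=77 at depth 2
Step 8: declare b=(read e)=77 at depth 2
Visible at query point: b=77 e=77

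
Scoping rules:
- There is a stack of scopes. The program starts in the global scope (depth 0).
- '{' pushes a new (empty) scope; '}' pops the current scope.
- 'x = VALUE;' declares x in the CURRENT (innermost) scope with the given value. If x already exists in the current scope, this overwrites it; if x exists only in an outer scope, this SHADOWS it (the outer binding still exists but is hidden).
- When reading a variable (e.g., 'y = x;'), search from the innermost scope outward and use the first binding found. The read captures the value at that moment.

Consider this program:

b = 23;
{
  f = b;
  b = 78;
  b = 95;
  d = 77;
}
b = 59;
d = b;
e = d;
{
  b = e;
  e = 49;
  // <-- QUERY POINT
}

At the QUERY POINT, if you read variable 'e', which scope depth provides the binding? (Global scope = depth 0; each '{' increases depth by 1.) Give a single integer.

Answer: 1

Derivation:
Step 1: declare b=23 at depth 0
Step 2: enter scope (depth=1)
Step 3: declare f=(read b)=23 at depth 1
Step 4: declare b=78 at depth 1
Step 5: declare b=95 at depth 1
Step 6: declare d=77 at depth 1
Step 7: exit scope (depth=0)
Step 8: declare b=59 at depth 0
Step 9: declare d=(read b)=59 at depth 0
Step 10: declare e=(read d)=59 at depth 0
Step 11: enter scope (depth=1)
Step 12: declare b=(read e)=59 at depth 1
Step 13: declare e=49 at depth 1
Visible at query point: b=59 d=59 e=49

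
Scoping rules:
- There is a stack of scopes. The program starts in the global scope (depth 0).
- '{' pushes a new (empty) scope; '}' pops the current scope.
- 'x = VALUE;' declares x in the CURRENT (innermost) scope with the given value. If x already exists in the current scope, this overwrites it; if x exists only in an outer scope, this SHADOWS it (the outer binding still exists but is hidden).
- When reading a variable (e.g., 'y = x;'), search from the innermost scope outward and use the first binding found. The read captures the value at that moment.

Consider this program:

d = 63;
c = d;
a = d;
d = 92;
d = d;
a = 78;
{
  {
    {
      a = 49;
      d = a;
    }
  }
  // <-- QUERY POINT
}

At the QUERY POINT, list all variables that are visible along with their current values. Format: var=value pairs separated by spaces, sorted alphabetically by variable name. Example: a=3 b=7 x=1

Answer: a=78 c=63 d=92

Derivation:
Step 1: declare d=63 at depth 0
Step 2: declare c=(read d)=63 at depth 0
Step 3: declare a=(read d)=63 at depth 0
Step 4: declare d=92 at depth 0
Step 5: declare d=(read d)=92 at depth 0
Step 6: declare a=78 at depth 0
Step 7: enter scope (depth=1)
Step 8: enter scope (depth=2)
Step 9: enter scope (depth=3)
Step 10: declare a=49 at depth 3
Step 11: declare d=(read a)=49 at depth 3
Step 12: exit scope (depth=2)
Step 13: exit scope (depth=1)
Visible at query point: a=78 c=63 d=92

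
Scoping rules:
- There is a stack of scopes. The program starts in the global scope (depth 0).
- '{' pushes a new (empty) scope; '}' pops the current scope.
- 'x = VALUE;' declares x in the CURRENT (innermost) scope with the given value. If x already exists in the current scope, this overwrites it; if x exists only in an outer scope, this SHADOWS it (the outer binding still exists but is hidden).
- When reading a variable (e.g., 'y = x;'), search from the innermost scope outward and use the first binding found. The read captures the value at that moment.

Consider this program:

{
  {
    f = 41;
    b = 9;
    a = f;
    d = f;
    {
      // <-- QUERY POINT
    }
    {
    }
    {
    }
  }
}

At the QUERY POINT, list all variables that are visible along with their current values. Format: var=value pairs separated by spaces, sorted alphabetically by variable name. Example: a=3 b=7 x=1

Step 1: enter scope (depth=1)
Step 2: enter scope (depth=2)
Step 3: declare f=41 at depth 2
Step 4: declare b=9 at depth 2
Step 5: declare a=(read f)=41 at depth 2
Step 6: declare d=(read f)=41 at depth 2
Step 7: enter scope (depth=3)
Visible at query point: a=41 b=9 d=41 f=41

Answer: a=41 b=9 d=41 f=41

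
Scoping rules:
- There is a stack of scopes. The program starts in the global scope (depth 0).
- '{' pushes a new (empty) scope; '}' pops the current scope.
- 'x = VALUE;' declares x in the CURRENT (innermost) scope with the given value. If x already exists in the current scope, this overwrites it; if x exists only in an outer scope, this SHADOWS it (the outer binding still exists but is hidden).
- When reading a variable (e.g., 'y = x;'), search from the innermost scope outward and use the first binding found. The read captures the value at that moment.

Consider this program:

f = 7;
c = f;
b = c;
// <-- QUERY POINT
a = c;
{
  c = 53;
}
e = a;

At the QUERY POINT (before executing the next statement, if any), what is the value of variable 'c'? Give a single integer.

Step 1: declare f=7 at depth 0
Step 2: declare c=(read f)=7 at depth 0
Step 3: declare b=(read c)=7 at depth 0
Visible at query point: b=7 c=7 f=7

Answer: 7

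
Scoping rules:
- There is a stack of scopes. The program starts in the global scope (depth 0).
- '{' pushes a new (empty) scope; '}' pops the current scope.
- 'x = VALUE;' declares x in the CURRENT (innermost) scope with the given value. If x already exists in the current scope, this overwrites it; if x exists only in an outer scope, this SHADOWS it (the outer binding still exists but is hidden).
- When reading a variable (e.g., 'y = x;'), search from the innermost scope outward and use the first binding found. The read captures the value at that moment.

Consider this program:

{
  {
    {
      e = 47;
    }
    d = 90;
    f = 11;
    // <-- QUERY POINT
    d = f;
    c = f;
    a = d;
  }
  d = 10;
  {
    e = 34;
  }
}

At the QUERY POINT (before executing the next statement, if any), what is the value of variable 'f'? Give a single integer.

Answer: 11

Derivation:
Step 1: enter scope (depth=1)
Step 2: enter scope (depth=2)
Step 3: enter scope (depth=3)
Step 4: declare e=47 at depth 3
Step 5: exit scope (depth=2)
Step 6: declare d=90 at depth 2
Step 7: declare f=11 at depth 2
Visible at query point: d=90 f=11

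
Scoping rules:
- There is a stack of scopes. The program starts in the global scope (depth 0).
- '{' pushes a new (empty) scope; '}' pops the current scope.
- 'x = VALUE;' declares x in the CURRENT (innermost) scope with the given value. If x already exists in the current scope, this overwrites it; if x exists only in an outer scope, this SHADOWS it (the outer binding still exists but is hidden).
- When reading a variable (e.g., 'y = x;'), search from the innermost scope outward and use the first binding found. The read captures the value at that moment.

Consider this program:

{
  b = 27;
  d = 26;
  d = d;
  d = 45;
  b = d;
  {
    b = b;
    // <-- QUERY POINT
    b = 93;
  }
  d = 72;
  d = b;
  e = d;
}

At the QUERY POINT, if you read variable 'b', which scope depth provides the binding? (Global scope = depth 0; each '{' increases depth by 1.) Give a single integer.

Answer: 2

Derivation:
Step 1: enter scope (depth=1)
Step 2: declare b=27 at depth 1
Step 3: declare d=26 at depth 1
Step 4: declare d=(read d)=26 at depth 1
Step 5: declare d=45 at depth 1
Step 6: declare b=(read d)=45 at depth 1
Step 7: enter scope (depth=2)
Step 8: declare b=(read b)=45 at depth 2
Visible at query point: b=45 d=45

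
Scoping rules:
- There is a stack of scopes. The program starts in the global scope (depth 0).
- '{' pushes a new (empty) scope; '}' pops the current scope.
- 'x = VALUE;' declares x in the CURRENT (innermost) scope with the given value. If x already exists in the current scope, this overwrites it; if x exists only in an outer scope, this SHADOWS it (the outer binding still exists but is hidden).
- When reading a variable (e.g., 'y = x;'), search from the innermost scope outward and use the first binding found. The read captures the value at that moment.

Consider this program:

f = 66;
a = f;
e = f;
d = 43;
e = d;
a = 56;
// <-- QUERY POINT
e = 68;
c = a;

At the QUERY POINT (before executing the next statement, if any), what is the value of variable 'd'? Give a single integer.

Answer: 43

Derivation:
Step 1: declare f=66 at depth 0
Step 2: declare a=(read f)=66 at depth 0
Step 3: declare e=(read f)=66 at depth 0
Step 4: declare d=43 at depth 0
Step 5: declare e=(read d)=43 at depth 0
Step 6: declare a=56 at depth 0
Visible at query point: a=56 d=43 e=43 f=66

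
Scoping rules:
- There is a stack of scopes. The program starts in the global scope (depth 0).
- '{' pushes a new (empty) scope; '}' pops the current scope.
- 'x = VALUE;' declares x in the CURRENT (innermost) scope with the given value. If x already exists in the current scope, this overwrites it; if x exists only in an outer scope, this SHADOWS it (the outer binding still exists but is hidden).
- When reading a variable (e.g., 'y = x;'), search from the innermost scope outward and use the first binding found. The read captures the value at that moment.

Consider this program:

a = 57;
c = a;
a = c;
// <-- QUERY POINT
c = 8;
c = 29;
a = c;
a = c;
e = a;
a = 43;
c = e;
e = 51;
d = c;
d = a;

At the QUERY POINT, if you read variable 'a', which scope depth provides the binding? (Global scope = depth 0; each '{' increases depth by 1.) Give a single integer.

Answer: 0

Derivation:
Step 1: declare a=57 at depth 0
Step 2: declare c=(read a)=57 at depth 0
Step 3: declare a=(read c)=57 at depth 0
Visible at query point: a=57 c=57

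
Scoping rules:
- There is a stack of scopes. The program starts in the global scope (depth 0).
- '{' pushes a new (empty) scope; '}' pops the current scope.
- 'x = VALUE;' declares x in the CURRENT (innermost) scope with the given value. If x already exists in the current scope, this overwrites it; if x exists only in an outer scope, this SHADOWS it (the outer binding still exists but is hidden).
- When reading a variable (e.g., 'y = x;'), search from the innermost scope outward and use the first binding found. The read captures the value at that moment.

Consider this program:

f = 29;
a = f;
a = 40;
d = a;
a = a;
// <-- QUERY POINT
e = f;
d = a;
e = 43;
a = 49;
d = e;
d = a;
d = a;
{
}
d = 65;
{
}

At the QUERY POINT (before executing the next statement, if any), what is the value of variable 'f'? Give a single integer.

Step 1: declare f=29 at depth 0
Step 2: declare a=(read f)=29 at depth 0
Step 3: declare a=40 at depth 0
Step 4: declare d=(read a)=40 at depth 0
Step 5: declare a=(read a)=40 at depth 0
Visible at query point: a=40 d=40 f=29

Answer: 29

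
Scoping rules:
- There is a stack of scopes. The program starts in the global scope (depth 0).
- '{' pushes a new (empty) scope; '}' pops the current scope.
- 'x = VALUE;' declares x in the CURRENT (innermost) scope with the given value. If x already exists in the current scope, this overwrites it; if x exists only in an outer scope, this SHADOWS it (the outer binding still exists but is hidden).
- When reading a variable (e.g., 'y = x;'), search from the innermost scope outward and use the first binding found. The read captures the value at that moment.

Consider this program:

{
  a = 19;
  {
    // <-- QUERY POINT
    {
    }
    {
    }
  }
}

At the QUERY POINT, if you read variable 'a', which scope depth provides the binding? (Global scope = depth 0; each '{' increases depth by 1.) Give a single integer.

Step 1: enter scope (depth=1)
Step 2: declare a=19 at depth 1
Step 3: enter scope (depth=2)
Visible at query point: a=19

Answer: 1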